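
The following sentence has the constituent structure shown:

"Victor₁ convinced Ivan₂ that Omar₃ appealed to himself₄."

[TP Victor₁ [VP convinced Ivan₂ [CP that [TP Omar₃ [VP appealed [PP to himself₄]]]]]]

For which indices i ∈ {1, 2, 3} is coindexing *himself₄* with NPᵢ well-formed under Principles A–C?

{3}

*himself* is an anaphor, so Principle A applies: it must be bound in its binding domain.
Binding domain of *himself₄*: the embedded TP, whose subject is Omar₃.
*Victor₁* c-commands the anaphor but is outside its binding domain → cannot satisfy Principle A.
*Ivan₂* c-commands the anaphor but is outside its binding domain → cannot satisfy Principle A.
*Omar₃* c-commands the anaphor within its binding domain → licit binder.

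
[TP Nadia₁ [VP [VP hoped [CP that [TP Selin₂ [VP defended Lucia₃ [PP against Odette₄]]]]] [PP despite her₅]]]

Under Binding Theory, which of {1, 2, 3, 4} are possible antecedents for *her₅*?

{2, 3, 4}

*her* is a pronoun, so Principle B applies: it must be free in its binding domain.
Binding domain of *her₅*: the matrix TP, whose subject is Nadia₁.
*Nadia₁* c-commands the pronoun within its binding domain → coindexation would violate Principle B.
*Selin₂* and the pronoun do not c-command one another → neither Principle B nor Principle C is at stake; coindexation permitted.
*Lucia₃* and the pronoun do not c-command one another → neither Principle B nor Principle C is at stake; coindexation permitted.
*Odette₄* and the pronoun do not c-command one another → neither Principle B nor Principle C is at stake; coindexation permitted.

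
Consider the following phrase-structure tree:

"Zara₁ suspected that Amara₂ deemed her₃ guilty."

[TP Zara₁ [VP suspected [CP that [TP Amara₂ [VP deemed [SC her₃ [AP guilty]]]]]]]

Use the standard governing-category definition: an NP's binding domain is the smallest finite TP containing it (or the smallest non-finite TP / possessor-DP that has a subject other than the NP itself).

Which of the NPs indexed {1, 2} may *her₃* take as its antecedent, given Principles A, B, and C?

{1}

*her* is a pronoun, so Principle B applies: it must be free in its binding domain.
Binding domain of *her₃*: the embedded TP, whose subject is Amara₂.
*Zara₁* c-commands the pronoun but from outside its binding domain, and is not c-commanded by it → coindexation permitted.
*Amara₂* c-commands the pronoun within its binding domain → coindexation would violate Principle B.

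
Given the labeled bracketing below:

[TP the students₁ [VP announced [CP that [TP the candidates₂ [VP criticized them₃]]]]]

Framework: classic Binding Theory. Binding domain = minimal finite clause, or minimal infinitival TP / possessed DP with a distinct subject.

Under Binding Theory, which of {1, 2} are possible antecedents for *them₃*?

{1}

*them* is a pronoun, so Principle B applies: it must be free in its binding domain.
Binding domain of *them₃*: the embedded TP, whose subject is the candidates₂.
*the students₁* c-commands the pronoun but from outside its binding domain, and is not c-commanded by it → coindexation permitted.
*the candidates₂* c-commands the pronoun within its binding domain → coindexation would violate Principle B.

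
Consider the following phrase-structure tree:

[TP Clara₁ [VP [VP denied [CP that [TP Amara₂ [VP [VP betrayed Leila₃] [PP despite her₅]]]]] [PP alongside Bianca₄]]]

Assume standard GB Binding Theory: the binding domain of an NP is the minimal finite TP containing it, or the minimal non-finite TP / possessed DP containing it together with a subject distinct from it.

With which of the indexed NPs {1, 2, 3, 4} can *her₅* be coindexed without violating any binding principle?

{1, 3, 4}

*her* is a pronoun, so Principle B applies: it must be free in its binding domain.
Binding domain of *her₅*: the embedded TP, whose subject is Amara₂.
*Clara₁* c-commands the pronoun but from outside its binding domain, and is not c-commanded by it → coindexation permitted.
*Amara₂* c-commands the pronoun within its binding domain → coindexation would violate Principle B.
*Leila₃* and the pronoun do not c-command one another → neither Principle B nor Principle C is at stake; coindexation permitted.
*Bianca₄* and the pronoun do not c-command one another → neither Principle B nor Principle C is at stake; coindexation permitted.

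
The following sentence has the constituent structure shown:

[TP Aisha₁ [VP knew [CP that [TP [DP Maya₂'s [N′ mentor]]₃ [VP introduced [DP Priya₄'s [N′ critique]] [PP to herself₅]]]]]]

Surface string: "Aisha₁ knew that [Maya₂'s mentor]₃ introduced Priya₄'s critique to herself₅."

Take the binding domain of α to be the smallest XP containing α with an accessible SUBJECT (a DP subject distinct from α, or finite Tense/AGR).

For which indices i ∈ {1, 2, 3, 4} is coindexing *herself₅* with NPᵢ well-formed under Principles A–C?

*herself* is an anaphor, so Principle A applies: it must be bound in its binding domain.
Binding domain of *herself₅*: the embedded TP, whose subject is [Maya₂'s mentor]₃.
*Aisha₁* c-commands the anaphor but is outside its binding domain → cannot satisfy Principle A.
*Maya₂* does not c-command the anaphor → cannot bind it.
*[Maya₂'s mentor]₃* c-commands the anaphor within its binding domain → licit binder.
*Priya₄* does not c-command the anaphor → cannot bind it.

{3}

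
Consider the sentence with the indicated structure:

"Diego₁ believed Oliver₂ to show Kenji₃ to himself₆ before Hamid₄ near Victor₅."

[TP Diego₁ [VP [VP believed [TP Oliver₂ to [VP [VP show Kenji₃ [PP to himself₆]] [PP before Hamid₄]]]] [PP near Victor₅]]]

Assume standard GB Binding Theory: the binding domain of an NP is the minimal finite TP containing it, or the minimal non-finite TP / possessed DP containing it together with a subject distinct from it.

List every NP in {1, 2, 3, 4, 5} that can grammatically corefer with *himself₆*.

*himself* is an anaphor, so Principle A applies: it must be bound in its binding domain.
Binding domain of *himself₆*: the embedded TP, whose subject is Oliver₂.
*Diego₁* c-commands the anaphor but is outside its binding domain → cannot satisfy Principle A.
*Oliver₂* c-commands the anaphor within its binding domain → licit binder.
*Kenji₃* c-commands the anaphor within its binding domain → licit binder.
*Hamid₄* does not c-command the anaphor → cannot bind it.
*Victor₅* does not c-command the anaphor → cannot bind it.

{2, 3}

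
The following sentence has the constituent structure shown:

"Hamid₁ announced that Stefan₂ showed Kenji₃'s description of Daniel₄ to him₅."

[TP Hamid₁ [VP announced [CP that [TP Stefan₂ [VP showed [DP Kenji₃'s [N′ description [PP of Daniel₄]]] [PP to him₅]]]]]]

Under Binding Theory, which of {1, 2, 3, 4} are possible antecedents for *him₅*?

{1, 3, 4}

*him* is a pronoun, so Principle B applies: it must be free in its binding domain.
Binding domain of *him₅*: the embedded TP, whose subject is Stefan₂.
*Hamid₁* c-commands the pronoun but from outside its binding domain, and is not c-commanded by it → coindexation permitted.
*Stefan₂* c-commands the pronoun within its binding domain → coindexation would violate Principle B.
*Kenji₃* and the pronoun do not c-command one another → neither Principle B nor Principle C is at stake; coindexation permitted.
*Daniel₄* and the pronoun do not c-command one another → neither Principle B nor Principle C is at stake; coindexation permitted.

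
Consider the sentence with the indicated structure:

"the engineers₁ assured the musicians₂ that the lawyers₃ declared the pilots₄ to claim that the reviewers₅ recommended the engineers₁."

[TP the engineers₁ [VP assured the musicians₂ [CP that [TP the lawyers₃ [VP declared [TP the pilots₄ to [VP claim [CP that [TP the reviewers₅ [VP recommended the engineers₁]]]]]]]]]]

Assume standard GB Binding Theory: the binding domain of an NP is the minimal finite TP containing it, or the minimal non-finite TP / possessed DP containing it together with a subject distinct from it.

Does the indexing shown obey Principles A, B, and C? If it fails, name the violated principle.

The two coindexed NPs are *the engineers₁* (the higher occurrence) and *the engineers₁* (the lower occurrence).
*the engineers₁* (the lower occurrence) is an R-expression. Principle C requires it to be free everywhere.
*the engineers₁* (the higher occurrence) c-commands it and carries the same index.
The R-expression is bound → Principle C violation.

Principle C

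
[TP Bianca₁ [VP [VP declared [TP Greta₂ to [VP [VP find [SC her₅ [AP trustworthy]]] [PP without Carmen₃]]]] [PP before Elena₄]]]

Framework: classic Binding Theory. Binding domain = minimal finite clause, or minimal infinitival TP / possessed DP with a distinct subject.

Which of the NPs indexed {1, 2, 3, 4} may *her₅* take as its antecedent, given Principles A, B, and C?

*her* is a pronoun, so Principle B applies: it must be free in its binding domain.
Binding domain of *her₅*: the embedded TP, whose subject is Greta₂.
*Bianca₁* c-commands the pronoun but from outside its binding domain, and is not c-commanded by it → coindexation permitted.
*Greta₂* c-commands the pronoun within its binding domain → coindexation would violate Principle B.
*Carmen₃* and the pronoun do not c-command one another → neither Principle B nor Principle C is at stake; coindexation permitted.
*Elena₄* and the pronoun do not c-command one another → neither Principle B nor Principle C is at stake; coindexation permitted.

{1, 3, 4}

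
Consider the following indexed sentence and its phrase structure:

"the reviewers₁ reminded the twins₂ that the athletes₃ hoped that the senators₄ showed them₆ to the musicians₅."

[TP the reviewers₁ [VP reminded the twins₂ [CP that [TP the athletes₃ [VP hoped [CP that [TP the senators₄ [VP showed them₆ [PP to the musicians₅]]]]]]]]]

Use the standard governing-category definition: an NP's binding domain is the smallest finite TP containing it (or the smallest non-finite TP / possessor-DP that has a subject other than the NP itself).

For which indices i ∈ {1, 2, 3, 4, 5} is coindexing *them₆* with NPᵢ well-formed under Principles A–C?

*them* is a pronoun, so Principle B applies: it must be free in its binding domain.
Binding domain of *them₆*: the embedded TP, whose subject is the senators₄.
*the reviewers₁* c-commands the pronoun but from outside its binding domain, and is not c-commanded by it → coindexation permitted.
*the twins₂* c-commands the pronoun but from outside its binding domain, and is not c-commanded by it → coindexation permitted.
*the athletes₃* c-commands the pronoun but from outside its binding domain, and is not c-commanded by it → coindexation permitted.
*the senators₄* c-commands the pronoun within its binding domain → coindexation would violate Principle B.
*the musicians₅*: the pronoun c-commands this R-expression → coindexation would violate Principle C on *the musicians₅*.

{1, 2, 3}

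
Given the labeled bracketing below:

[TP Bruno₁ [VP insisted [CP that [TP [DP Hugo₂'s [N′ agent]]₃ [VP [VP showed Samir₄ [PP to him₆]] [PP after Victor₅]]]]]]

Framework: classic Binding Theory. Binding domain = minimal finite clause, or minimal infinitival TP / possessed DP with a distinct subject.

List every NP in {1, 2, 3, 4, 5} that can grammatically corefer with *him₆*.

{1, 2, 5}

*him* is a pronoun, so Principle B applies: it must be free in its binding domain.
Binding domain of *him₆*: the embedded TP, whose subject is [Hugo₂'s agent]₃.
*Bruno₁* c-commands the pronoun but from outside its binding domain, and is not c-commanded by it → coindexation permitted.
*Hugo₂* and the pronoun do not c-command one another → neither Principle B nor Principle C is at stake; coindexation permitted.
*[Hugo₂'s agent]₃* c-commands the pronoun within its binding domain → coindexation would violate Principle B.
*Samir₄* c-commands the pronoun within its binding domain → coindexation would violate Principle B.
*Victor₅* and the pronoun do not c-command one another → neither Principle B nor Principle C is at stake; coindexation permitted.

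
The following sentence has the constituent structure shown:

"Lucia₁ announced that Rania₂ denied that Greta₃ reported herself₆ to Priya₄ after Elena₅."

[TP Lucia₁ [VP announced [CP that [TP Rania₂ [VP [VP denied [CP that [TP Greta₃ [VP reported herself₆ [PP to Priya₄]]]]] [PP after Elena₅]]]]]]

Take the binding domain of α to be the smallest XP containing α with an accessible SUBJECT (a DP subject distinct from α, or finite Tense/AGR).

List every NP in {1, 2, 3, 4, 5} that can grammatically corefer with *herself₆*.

{3}

*herself* is an anaphor, so Principle A applies: it must be bound in its binding domain.
Binding domain of *herself₆*: the embedded TP, whose subject is Greta₃.
*Lucia₁* c-commands the anaphor but is outside its binding domain → cannot satisfy Principle A.
*Rania₂* c-commands the anaphor but is outside its binding domain → cannot satisfy Principle A.
*Greta₃* c-commands the anaphor within its binding domain → licit binder.
*Priya₄* does not c-command the anaphor → cannot bind it.
*Elena₅* does not c-command the anaphor → cannot bind it.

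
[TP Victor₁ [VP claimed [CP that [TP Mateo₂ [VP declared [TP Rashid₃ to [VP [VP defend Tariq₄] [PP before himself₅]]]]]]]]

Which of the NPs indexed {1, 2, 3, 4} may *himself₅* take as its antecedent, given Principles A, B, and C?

*himself* is an anaphor, so Principle A applies: it must be bound in its binding domain.
Binding domain of *himself₅*: the embedded TP, whose subject is Rashid₃.
*Victor₁* c-commands the anaphor but is outside its binding domain → cannot satisfy Principle A.
*Mateo₂* c-commands the anaphor but is outside its binding domain → cannot satisfy Principle A.
*Rashid₃* c-commands the anaphor within its binding domain → licit binder.
*Tariq₄* does not c-command the anaphor → cannot bind it.

{3}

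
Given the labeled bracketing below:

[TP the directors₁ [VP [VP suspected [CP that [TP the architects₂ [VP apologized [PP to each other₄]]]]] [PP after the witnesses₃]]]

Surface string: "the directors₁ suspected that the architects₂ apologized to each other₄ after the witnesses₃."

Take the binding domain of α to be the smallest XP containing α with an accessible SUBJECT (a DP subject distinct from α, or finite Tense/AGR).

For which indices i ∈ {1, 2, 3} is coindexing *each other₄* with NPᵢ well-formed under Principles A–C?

{2}

*each other* is an anaphor, so Principle A applies: it must be bound in its binding domain.
Binding domain of *each other₄*: the embedded TP, whose subject is the architects₂.
*the directors₁* c-commands the anaphor but is outside its binding domain → cannot satisfy Principle A.
*the architects₂* c-commands the anaphor within its binding domain → licit binder.
*the witnesses₃* does not c-command the anaphor → cannot bind it.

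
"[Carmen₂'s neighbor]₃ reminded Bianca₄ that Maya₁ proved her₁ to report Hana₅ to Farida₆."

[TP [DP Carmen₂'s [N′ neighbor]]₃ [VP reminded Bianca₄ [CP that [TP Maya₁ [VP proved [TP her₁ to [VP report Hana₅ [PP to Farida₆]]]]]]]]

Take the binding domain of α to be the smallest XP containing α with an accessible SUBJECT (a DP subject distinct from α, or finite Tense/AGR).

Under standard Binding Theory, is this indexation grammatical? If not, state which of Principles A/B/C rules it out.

Principle B

The two coindexed NPs are *Maya₁* and *her₁*.
*her₁* is a pronoun. Its binding domain is the embedded TP, whose subject is Maya₁.
*Maya₁* c-commands it within that domain and carries the same index.
The pronoun is locally bound → Principle B violation.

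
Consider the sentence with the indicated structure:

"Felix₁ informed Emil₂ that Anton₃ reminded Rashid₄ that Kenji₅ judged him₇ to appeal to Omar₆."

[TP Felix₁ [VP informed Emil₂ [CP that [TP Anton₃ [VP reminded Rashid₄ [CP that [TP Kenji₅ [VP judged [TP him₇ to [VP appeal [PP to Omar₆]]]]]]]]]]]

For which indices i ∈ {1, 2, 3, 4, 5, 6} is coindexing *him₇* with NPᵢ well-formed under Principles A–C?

{1, 2, 3, 4}

*him* is a pronoun, so Principle B applies: it must be free in its binding domain.
Binding domain of *him₇*: the embedded TP, whose subject is Kenji₅.
*Felix₁* c-commands the pronoun but from outside its binding domain, and is not c-commanded by it → coindexation permitted.
*Emil₂* c-commands the pronoun but from outside its binding domain, and is not c-commanded by it → coindexation permitted.
*Anton₃* c-commands the pronoun but from outside its binding domain, and is not c-commanded by it → coindexation permitted.
*Rashid₄* c-commands the pronoun but from outside its binding domain, and is not c-commanded by it → coindexation permitted.
*Kenji₅* c-commands the pronoun within its binding domain → coindexation would violate Principle B.
*Omar₆*: the pronoun c-commands this R-expression → coindexation would violate Principle C on *Omar₆*.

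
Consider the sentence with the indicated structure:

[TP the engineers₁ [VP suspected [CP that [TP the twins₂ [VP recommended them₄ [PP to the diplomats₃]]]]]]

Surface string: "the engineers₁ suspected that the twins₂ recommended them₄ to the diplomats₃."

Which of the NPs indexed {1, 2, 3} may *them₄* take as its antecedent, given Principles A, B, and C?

*them* is a pronoun, so Principle B applies: it must be free in its binding domain.
Binding domain of *them₄*: the embedded TP, whose subject is the twins₂.
*the engineers₁* c-commands the pronoun but from outside its binding domain, and is not c-commanded by it → coindexation permitted.
*the twins₂* c-commands the pronoun within its binding domain → coindexation would violate Principle B.
*the diplomats₃*: the pronoun c-commands this R-expression → coindexation would violate Principle C on *the diplomats₃*.

{1}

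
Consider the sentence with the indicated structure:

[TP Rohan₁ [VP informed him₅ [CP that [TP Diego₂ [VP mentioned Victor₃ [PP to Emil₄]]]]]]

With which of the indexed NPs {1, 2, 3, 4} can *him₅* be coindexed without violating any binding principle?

*him* is a pronoun, so Principle B applies: it must be free in its binding domain.
Binding domain of *him₅*: the matrix TP, whose subject is Rohan₁.
*Rohan₁* c-commands the pronoun within its binding domain → coindexation would violate Principle B.
*Diego₂*: the pronoun c-commands this R-expression → coindexation would violate Principle C on *Diego₂*.
*Victor₃*: the pronoun c-commands this R-expression → coindexation would violate Principle C on *Victor₃*.
*Emil₄*: the pronoun c-commands this R-expression → coindexation would violate Principle C on *Emil₄*.

none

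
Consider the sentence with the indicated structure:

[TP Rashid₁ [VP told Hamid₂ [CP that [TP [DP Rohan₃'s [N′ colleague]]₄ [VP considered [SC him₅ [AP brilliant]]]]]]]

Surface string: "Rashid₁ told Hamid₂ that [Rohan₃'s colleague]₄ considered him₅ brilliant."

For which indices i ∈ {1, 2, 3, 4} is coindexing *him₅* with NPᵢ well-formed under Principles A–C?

{1, 2, 3}

*him* is a pronoun, so Principle B applies: it must be free in its binding domain.
Binding domain of *him₅*: the embedded TP, whose subject is [Rohan₃'s colleague]₄.
*Rashid₁* c-commands the pronoun but from outside its binding domain, and is not c-commanded by it → coindexation permitted.
*Hamid₂* c-commands the pronoun but from outside its binding domain, and is not c-commanded by it → coindexation permitted.
*Rohan₃* and the pronoun do not c-command one another → neither Principle B nor Principle C is at stake; coindexation permitted.
*[Rohan₃'s colleague]₄* c-commands the pronoun within its binding domain → coindexation would violate Principle B.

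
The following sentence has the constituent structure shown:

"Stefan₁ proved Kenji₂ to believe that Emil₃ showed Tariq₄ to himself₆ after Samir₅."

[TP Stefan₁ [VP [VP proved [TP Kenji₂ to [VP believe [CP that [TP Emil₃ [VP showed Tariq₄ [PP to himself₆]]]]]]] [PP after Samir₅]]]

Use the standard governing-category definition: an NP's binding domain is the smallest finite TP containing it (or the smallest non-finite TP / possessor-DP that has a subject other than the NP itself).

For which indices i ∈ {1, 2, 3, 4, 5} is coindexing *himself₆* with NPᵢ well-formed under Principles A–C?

{3, 4}

*himself* is an anaphor, so Principle A applies: it must be bound in its binding domain.
Binding domain of *himself₆*: the embedded TP, whose subject is Emil₃.
*Stefan₁* c-commands the anaphor but is outside its binding domain → cannot satisfy Principle A.
*Kenji₂* c-commands the anaphor but is outside its binding domain → cannot satisfy Principle A.
*Emil₃* c-commands the anaphor within its binding domain → licit binder.
*Tariq₄* c-commands the anaphor within its binding domain → licit binder.
*Samir₅* does not c-command the anaphor → cannot bind it.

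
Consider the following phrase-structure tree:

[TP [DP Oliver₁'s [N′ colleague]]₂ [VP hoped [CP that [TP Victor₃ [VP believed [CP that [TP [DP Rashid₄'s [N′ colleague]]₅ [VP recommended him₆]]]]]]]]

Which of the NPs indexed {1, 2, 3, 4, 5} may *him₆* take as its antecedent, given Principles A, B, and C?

{1, 2, 3, 4}

*him* is a pronoun, so Principle B applies: it must be free in its binding domain.
Binding domain of *him₆*: the embedded TP, whose subject is [Rashid₄'s colleague]₅.
*Oliver₁* and the pronoun do not c-command one another → neither Principle B nor Principle C is at stake; coindexation permitted.
*[Oliver₁'s colleague]₂* c-commands the pronoun but from outside its binding domain, and is not c-commanded by it → coindexation permitted.
*Victor₃* c-commands the pronoun but from outside its binding domain, and is not c-commanded by it → coindexation permitted.
*Rashid₄* and the pronoun do not c-command one another → neither Principle B nor Principle C is at stake; coindexation permitted.
*[Rashid₄'s colleague]₅* c-commands the pronoun within its binding domain → coindexation would violate Principle B.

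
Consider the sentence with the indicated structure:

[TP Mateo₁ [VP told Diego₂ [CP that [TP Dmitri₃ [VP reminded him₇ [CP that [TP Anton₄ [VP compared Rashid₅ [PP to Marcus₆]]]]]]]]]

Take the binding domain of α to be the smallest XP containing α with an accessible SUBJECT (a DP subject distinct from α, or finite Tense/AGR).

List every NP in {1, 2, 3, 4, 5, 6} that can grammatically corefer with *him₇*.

*him* is a pronoun, so Principle B applies: it must be free in its binding domain.
Binding domain of *him₇*: the embedded TP, whose subject is Dmitri₃.
*Mateo₁* c-commands the pronoun but from outside its binding domain, and is not c-commanded by it → coindexation permitted.
*Diego₂* c-commands the pronoun but from outside its binding domain, and is not c-commanded by it → coindexation permitted.
*Dmitri₃* c-commands the pronoun within its binding domain → coindexation would violate Principle B.
*Anton₄*: the pronoun c-commands this R-expression → coindexation would violate Principle C on *Anton₄*.
*Rashid₅*: the pronoun c-commands this R-expression → coindexation would violate Principle C on *Rashid₅*.
*Marcus₆*: the pronoun c-commands this R-expression → coindexation would violate Principle C on *Marcus₆*.

{1, 2}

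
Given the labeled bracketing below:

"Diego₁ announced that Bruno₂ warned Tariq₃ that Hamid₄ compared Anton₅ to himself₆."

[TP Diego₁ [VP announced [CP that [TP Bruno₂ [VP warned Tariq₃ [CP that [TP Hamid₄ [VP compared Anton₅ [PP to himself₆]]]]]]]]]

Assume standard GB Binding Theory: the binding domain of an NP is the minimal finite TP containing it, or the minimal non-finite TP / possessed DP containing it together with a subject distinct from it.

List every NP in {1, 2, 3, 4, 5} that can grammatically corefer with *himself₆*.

{4, 5}

*himself* is an anaphor, so Principle A applies: it must be bound in its binding domain.
Binding domain of *himself₆*: the embedded TP, whose subject is Hamid₄.
*Diego₁* c-commands the anaphor but is outside its binding domain → cannot satisfy Principle A.
*Bruno₂* c-commands the anaphor but is outside its binding domain → cannot satisfy Principle A.
*Tariq₃* c-commands the anaphor but is outside its binding domain → cannot satisfy Principle A.
*Hamid₄* c-commands the anaphor within its binding domain → licit binder.
*Anton₅* c-commands the anaphor within its binding domain → licit binder.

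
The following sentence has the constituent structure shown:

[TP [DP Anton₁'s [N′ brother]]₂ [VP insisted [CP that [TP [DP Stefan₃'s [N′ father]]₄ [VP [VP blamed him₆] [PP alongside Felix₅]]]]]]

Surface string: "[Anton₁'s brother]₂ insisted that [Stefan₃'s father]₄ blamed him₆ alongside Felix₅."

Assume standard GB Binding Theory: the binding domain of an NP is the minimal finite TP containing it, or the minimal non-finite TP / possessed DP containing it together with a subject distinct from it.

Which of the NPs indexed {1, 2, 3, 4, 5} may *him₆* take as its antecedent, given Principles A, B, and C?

{1, 2, 3, 5}

*him* is a pronoun, so Principle B applies: it must be free in its binding domain.
Binding domain of *him₆*: the embedded TP, whose subject is [Stefan₃'s father]₄.
*Anton₁* and the pronoun do not c-command one another → neither Principle B nor Principle C is at stake; coindexation permitted.
*[Anton₁'s brother]₂* c-commands the pronoun but from outside its binding domain, and is not c-commanded by it → coindexation permitted.
*Stefan₃* and the pronoun do not c-command one another → neither Principle B nor Principle C is at stake; coindexation permitted.
*[Stefan₃'s father]₄* c-commands the pronoun within its binding domain → coindexation would violate Principle B.
*Felix₅* and the pronoun do not c-command one another → neither Principle B nor Principle C is at stake; coindexation permitted.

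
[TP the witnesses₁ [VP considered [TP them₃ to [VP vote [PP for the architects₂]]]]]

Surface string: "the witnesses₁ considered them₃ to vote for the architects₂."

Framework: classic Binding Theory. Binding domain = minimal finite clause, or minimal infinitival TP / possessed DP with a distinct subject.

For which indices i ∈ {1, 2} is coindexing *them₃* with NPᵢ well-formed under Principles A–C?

*them* is a pronoun, so Principle B applies: it must be free in its binding domain.
Binding domain of *them₃*: the matrix TP, whose subject is the witnesses₁.
*the witnesses₁* c-commands the pronoun within its binding domain → coindexation would violate Principle B.
*the architects₂*: the pronoun c-commands this R-expression → coindexation would violate Principle C on *the architects₂*.

none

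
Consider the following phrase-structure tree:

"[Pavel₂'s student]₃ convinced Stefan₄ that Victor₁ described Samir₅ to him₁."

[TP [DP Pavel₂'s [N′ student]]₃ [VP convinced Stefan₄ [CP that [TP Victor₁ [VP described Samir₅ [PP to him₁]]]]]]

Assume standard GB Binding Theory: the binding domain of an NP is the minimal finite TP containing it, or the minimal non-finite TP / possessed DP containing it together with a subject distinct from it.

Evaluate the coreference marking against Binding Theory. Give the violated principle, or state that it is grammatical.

Principle B

The two coindexed NPs are *Victor₁* and *him₁*.
*him₁* is a pronoun. Its binding domain is the embedded TP, whose subject is Victor₁.
*Victor₁* c-commands it within that domain and carries the same index.
The pronoun is locally bound → Principle B violation.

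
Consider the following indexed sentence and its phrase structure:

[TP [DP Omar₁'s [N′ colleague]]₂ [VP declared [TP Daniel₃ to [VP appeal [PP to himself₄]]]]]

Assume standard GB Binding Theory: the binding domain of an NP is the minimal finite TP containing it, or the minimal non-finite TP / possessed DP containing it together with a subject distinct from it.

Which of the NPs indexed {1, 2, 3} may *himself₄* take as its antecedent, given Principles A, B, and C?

*himself* is an anaphor, so Principle A applies: it must be bound in its binding domain.
Binding domain of *himself₄*: the embedded TP, whose subject is Daniel₃.
*Omar₁* does not c-command the anaphor → cannot bind it.
*[Omar₁'s colleague]₂* c-commands the anaphor but is outside its binding domain → cannot satisfy Principle A.
*Daniel₃* c-commands the anaphor within its binding domain → licit binder.

{3}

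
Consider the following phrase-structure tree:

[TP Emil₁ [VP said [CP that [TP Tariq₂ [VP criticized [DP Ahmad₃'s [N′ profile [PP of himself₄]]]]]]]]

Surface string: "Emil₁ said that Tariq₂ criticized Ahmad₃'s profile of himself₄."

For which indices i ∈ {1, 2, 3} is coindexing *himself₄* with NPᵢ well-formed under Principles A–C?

{3}

*himself* is an anaphor, so Principle A applies: it must be bound in its binding domain.
Binding domain of *himself₄*: the possessed DP, whose subject is Ahmad₃.
*Emil₁* c-commands the anaphor but is outside its binding domain → cannot satisfy Principle A.
*Tariq₂* c-commands the anaphor but is outside its binding domain → cannot satisfy Principle A.
*Ahmad₃* c-commands the anaphor within its binding domain → licit binder.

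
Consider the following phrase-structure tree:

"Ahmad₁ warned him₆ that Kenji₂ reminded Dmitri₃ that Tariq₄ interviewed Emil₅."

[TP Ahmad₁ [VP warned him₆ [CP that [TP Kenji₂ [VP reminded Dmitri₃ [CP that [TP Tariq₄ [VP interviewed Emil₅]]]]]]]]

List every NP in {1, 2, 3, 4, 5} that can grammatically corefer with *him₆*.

none

*him* is a pronoun, so Principle B applies: it must be free in its binding domain.
Binding domain of *him₆*: the matrix TP, whose subject is Ahmad₁.
*Ahmad₁* c-commands the pronoun within its binding domain → coindexation would violate Principle B.
*Kenji₂*: the pronoun c-commands this R-expression → coindexation would violate Principle C on *Kenji₂*.
*Dmitri₃*: the pronoun c-commands this R-expression → coindexation would violate Principle C on *Dmitri₃*.
*Tariq₄*: the pronoun c-commands this R-expression → coindexation would violate Principle C on *Tariq₄*.
*Emil₅*: the pronoun c-commands this R-expression → coindexation would violate Principle C on *Emil₅*.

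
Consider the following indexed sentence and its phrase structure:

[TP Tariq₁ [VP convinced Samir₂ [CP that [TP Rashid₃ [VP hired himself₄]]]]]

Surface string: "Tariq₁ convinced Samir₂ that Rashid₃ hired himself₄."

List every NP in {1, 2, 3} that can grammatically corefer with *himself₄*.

*himself* is an anaphor, so Principle A applies: it must be bound in its binding domain.
Binding domain of *himself₄*: the embedded TP, whose subject is Rashid₃.
*Tariq₁* c-commands the anaphor but is outside its binding domain → cannot satisfy Principle A.
*Samir₂* c-commands the anaphor but is outside its binding domain → cannot satisfy Principle A.
*Rashid₃* c-commands the anaphor within its binding domain → licit binder.

{3}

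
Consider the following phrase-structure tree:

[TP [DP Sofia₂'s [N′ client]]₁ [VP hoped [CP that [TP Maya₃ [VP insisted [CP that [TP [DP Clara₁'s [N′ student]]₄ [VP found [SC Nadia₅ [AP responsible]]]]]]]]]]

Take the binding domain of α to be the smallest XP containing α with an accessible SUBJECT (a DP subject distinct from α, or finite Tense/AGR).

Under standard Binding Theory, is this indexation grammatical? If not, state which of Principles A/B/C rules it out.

Principle C

The two coindexed NPs are *[Sofia₂'s client]₁* and *Clara₁*.
*Clara₁* is an R-expression. Principle C requires it to be free everywhere.
*[Sofia₂'s client]₁* c-commands it and carries the same index.
The R-expression is bound → Principle C violation.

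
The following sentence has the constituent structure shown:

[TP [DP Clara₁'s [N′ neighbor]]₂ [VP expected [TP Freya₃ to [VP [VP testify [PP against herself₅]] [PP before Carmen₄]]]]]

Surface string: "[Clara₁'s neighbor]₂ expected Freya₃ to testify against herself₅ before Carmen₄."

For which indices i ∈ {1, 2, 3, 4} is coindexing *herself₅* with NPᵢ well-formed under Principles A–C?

*herself* is an anaphor, so Principle A applies: it must be bound in its binding domain.
Binding domain of *herself₅*: the embedded TP, whose subject is Freya₃.
*Clara₁* does not c-command the anaphor → cannot bind it.
*[Clara₁'s neighbor]₂* c-commands the anaphor but is outside its binding domain → cannot satisfy Principle A.
*Freya₃* c-commands the anaphor within its binding domain → licit binder.
*Carmen₄* does not c-command the anaphor → cannot bind it.

{3}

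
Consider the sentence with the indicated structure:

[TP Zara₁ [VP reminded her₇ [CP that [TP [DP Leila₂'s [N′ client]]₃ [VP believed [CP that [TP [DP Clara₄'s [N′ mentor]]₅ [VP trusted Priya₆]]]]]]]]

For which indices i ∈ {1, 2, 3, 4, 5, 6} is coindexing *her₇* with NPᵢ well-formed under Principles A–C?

*her* is a pronoun, so Principle B applies: it must be free in its binding domain.
Binding domain of *her₇*: the matrix TP, whose subject is Zara₁.
*Zara₁* c-commands the pronoun within its binding domain → coindexation would violate Principle B.
*Leila₂*: the pronoun c-commands this R-expression → coindexation would violate Principle C on *Leila₂*.
*[Leila₂'s client]₃*: the pronoun c-commands this R-expression → coindexation would violate Principle C on *[Leila₂'s client]₃*.
*Clara₄*: the pronoun c-commands this R-expression → coindexation would violate Principle C on *Clara₄*.
*[Clara₄'s mentor]₅*: the pronoun c-commands this R-expression → coindexation would violate Principle C on *[Clara₄'s mentor]₅*.
*Priya₆*: the pronoun c-commands this R-expression → coindexation would violate Principle C on *Priya₆*.

none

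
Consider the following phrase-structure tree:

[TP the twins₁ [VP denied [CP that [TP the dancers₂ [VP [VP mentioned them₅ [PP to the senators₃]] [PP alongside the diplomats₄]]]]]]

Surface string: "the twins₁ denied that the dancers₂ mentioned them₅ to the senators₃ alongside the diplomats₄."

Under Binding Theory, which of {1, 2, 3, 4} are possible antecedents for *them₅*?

*them* is a pronoun, so Principle B applies: it must be free in its binding domain.
Binding domain of *them₅*: the embedded TP, whose subject is the dancers₂.
*the twins₁* c-commands the pronoun but from outside its binding domain, and is not c-commanded by it → coindexation permitted.
*the dancers₂* c-commands the pronoun within its binding domain → coindexation would violate Principle B.
*the senators₃*: the pronoun c-commands this R-expression → coindexation would violate Principle C on *the senators₃*.
*the diplomats₄* and the pronoun do not c-command one another → neither Principle B nor Principle C is at stake; coindexation permitted.

{1, 4}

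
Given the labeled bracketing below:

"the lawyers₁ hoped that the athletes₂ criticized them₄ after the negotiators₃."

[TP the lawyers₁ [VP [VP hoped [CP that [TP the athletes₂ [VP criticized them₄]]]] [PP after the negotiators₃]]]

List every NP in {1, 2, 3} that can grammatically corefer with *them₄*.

{1, 3}

*them* is a pronoun, so Principle B applies: it must be free in its binding domain.
Binding domain of *them₄*: the embedded TP, whose subject is the athletes₂.
*the lawyers₁* c-commands the pronoun but from outside its binding domain, and is not c-commanded by it → coindexation permitted.
*the athletes₂* c-commands the pronoun within its binding domain → coindexation would violate Principle B.
*the negotiators₃* and the pronoun do not c-command one another → neither Principle B nor Principle C is at stake; coindexation permitted.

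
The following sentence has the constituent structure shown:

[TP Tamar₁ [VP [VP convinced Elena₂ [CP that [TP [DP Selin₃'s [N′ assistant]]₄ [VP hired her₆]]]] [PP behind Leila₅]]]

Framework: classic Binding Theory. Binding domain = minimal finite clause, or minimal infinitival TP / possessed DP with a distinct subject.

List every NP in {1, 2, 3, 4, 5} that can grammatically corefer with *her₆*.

*her* is a pronoun, so Principle B applies: it must be free in its binding domain.
Binding domain of *her₆*: the embedded TP, whose subject is [Selin₃'s assistant]₄.
*Tamar₁* c-commands the pronoun but from outside its binding domain, and is not c-commanded by it → coindexation permitted.
*Elena₂* c-commands the pronoun but from outside its binding domain, and is not c-commanded by it → coindexation permitted.
*Selin₃* and the pronoun do not c-command one another → neither Principle B nor Principle C is at stake; coindexation permitted.
*[Selin₃'s assistant]₄* c-commands the pronoun within its binding domain → coindexation would violate Principle B.
*Leila₅* and the pronoun do not c-command one another → neither Principle B nor Principle C is at stake; coindexation permitted.

{1, 2, 3, 5}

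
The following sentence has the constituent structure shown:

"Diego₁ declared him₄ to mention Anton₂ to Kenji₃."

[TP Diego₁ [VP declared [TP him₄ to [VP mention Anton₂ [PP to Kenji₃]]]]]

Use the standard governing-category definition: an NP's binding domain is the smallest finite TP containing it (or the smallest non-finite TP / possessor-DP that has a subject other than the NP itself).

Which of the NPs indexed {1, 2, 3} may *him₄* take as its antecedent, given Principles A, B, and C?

*him* is a pronoun, so Principle B applies: it must be free in its binding domain.
Binding domain of *him₄*: the matrix TP, whose subject is Diego₁.
*Diego₁* c-commands the pronoun within its binding domain → coindexation would violate Principle B.
*Anton₂*: the pronoun c-commands this R-expression → coindexation would violate Principle C on *Anton₂*.
*Kenji₃*: the pronoun c-commands this R-expression → coindexation would violate Principle C on *Kenji₃*.

none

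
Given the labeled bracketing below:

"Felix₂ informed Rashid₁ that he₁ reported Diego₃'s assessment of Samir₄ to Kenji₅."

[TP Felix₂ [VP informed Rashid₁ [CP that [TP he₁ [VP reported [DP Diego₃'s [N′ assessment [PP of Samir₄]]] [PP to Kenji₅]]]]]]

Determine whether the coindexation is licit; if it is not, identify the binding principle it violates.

grammatical

The two coindexed NPs are *Rashid₁* and *he₁*.
*he₁* is a pronoun; nothing c-commands it within its binding domain (the embedded TP.), so Principle B holds trivially.
*Rashid₁* is an R-expression; *he₁* does not c-command it, and no other NP shares its index, so Principle C is satisfied.
All principles are respected.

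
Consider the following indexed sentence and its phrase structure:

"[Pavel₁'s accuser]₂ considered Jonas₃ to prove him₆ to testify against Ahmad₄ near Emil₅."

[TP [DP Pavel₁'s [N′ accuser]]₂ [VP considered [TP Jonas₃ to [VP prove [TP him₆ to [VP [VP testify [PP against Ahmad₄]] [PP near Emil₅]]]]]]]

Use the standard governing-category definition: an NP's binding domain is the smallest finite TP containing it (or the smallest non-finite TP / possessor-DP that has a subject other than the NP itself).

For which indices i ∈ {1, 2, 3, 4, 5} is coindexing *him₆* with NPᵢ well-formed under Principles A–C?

*him* is a pronoun, so Principle B applies: it must be free in its binding domain.
Binding domain of *him₆*: the embedded TP, whose subject is Jonas₃.
*Pavel₁* and the pronoun do not c-command one another → neither Principle B nor Principle C is at stake; coindexation permitted.
*[Pavel₁'s accuser]₂* c-commands the pronoun but from outside its binding domain, and is not c-commanded by it → coindexation permitted.
*Jonas₃* c-commands the pronoun within its binding domain → coindexation would violate Principle B.
*Ahmad₄*: the pronoun c-commands this R-expression → coindexation would violate Principle C on *Ahmad₄*.
*Emil₅*: the pronoun c-commands this R-expression → coindexation would violate Principle C on *Emil₅*.

{1, 2}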